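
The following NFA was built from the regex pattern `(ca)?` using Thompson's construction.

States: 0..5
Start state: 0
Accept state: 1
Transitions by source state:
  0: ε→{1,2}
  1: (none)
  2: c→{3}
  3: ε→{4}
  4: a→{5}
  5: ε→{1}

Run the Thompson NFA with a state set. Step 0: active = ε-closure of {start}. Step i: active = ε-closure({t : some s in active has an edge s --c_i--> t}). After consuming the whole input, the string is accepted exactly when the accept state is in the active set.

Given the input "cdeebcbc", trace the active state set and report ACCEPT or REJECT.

S₀ = ε-closure({0}) = {0,1,2}
'c' @ 1: {3,4}
'd' @ 2: {}  — no active states
rest 'eebcbc' ignored (set empty)
after full input: {}  (accept=1 not in)

Answer: REJECT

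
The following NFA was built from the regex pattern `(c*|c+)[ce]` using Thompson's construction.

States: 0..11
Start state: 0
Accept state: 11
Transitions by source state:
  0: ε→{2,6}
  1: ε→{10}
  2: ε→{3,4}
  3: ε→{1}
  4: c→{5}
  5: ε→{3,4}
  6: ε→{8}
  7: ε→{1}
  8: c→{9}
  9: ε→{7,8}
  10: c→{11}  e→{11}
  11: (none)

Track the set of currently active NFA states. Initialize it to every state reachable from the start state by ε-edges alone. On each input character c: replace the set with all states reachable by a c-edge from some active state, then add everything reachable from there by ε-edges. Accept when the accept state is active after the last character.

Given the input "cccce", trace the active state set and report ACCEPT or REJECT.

S₀ = ε-closure({0}) = {0,1,2,3,4,6,8,10}
'c' @ 1: {1,3,4,5,7,8,9,10,11}  (accept∈set)
'c' @ 2: {1,3,4,5,7,8,9,10,11}  (accept∈set)
'c' @ 3: {1,3,4,5,7,8,9,10,11}  (accept∈set)
'c' @ 4: {1,3,4,5,7,8,9,10,11}  (accept∈set)
'e' @ 5: {11}  (accept∈set)
end set {11} — state 11 in

Answer: ACCEPT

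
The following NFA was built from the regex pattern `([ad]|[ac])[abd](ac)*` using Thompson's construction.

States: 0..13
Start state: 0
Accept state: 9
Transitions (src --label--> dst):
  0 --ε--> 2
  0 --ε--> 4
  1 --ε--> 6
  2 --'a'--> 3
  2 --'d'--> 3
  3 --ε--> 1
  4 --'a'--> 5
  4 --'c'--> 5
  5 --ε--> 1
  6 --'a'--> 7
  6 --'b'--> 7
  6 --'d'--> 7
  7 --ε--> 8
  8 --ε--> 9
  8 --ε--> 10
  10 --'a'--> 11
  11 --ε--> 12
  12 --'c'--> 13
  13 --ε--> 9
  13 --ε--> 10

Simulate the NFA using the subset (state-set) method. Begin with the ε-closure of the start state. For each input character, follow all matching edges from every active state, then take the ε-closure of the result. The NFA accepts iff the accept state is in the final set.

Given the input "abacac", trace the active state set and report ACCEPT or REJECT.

Answer: ACCEPT

Steps:
start: ε-closure({0}) = {0,2,4}
'a' @ 1: {1,3,5,6}
'b' @ 2: {7,8,9,10}  (accept∈set)
'a' @ 3: {11,12}
'c' @ 4: {9,10,13}  (accept∈set)
'a' @ 5: {11,12}
'c' @ 6: {9,10,13}  (accept∈set)
end set {9,10,13} — state 9 in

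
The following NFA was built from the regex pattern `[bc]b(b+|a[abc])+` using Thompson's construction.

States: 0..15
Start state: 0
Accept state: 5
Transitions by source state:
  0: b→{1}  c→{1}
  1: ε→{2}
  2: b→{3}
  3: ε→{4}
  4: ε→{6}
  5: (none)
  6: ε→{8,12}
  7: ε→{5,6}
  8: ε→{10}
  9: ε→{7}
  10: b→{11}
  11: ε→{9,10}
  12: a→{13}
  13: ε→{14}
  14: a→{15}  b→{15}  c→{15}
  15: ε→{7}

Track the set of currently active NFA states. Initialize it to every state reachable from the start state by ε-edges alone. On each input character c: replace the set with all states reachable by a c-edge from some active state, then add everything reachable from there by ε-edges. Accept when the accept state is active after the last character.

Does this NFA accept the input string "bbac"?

Answer: ACCEPT

Derivation:
start: ε-closure({0}) = {0}
'b' @ 1: {1,2}
'b' @ 2: {3,4,6,8,10,12}
'a' @ 3: {13,14}
'c' @ 4: {5,6,7,8,10,12,15}  ✓accept
after full input: {5,6,7,8,10,12,15}  (accept=5 in)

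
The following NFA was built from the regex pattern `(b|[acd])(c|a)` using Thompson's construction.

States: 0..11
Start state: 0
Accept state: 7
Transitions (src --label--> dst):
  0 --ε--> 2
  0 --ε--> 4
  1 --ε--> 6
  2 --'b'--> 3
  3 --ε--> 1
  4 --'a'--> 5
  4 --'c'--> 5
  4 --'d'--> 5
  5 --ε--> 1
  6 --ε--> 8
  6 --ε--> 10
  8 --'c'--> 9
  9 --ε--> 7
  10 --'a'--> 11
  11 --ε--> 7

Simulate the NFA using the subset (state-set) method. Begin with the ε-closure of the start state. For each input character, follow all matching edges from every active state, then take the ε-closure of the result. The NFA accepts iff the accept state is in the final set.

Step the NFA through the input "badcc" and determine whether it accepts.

start: ε-closure({0}) = {0,2,4}
'b' @ 1: {1,3,6,8,10}
'a' @ 2: {7,11}  ✓accept
'd' @ 3: {}  — state set empty
rest 'cc' ignored (set empty)
final: {}; accept 7 not in set

Answer: REJECT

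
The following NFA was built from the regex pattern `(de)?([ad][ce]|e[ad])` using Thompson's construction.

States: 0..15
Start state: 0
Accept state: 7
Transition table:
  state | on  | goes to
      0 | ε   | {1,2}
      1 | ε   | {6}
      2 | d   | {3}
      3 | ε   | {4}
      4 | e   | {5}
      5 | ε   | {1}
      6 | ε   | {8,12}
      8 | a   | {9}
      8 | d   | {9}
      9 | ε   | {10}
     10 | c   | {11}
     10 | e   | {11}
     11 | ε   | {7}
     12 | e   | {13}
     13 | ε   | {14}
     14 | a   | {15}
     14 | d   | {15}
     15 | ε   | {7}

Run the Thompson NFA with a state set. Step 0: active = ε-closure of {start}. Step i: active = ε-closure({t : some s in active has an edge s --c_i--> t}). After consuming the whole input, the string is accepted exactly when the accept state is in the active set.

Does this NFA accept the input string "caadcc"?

Answer: REJECT

Steps:
S₀ = ε-closure({0}) = {0,1,2,6,8,12}
'c' @ 1: {}  — no active states
rest 'aadcc' ignored (set empty)
final: {}; accept 7 not in set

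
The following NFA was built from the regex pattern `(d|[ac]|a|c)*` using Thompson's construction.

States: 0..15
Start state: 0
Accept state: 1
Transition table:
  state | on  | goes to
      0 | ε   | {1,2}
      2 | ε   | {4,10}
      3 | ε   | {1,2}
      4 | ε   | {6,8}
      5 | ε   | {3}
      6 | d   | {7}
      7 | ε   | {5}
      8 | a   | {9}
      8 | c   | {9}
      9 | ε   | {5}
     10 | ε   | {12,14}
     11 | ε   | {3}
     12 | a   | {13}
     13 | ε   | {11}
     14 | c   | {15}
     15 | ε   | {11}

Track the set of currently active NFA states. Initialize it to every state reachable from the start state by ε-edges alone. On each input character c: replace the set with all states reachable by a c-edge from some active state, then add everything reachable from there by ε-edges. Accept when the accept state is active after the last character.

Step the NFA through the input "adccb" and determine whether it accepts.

Answer: REJECT

Steps:
S₀ = ε-closure({0}) = {0,1,2,4,6,8,10,12,14}
'a' @ 1: {1,2,3,4,5,6,8,9,10,11,12,13,14}  (accept∈set)
'd' @ 2: {1,2,3,4,5,6,7,8,10,12,14}  (accept∈set)
'c' @ 3: {1,2,3,4,5,6,8,9,10,11,12,14,15}  (accept∈set)
'c' @ 4: {1,2,3,4,5,6,8,9,10,11,12,14,15}  (accept∈set)
'b' @ 5: {}  — no active states
end set {} — state 1 not in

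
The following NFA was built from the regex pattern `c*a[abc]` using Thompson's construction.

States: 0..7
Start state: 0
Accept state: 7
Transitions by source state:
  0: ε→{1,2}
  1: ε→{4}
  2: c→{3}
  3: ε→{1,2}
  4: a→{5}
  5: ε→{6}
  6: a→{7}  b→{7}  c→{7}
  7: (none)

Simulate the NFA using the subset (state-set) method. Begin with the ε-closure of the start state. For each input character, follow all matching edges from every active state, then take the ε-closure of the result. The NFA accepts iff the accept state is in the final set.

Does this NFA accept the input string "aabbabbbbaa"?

Answer: REJECT

Steps:
S₀ = ε-closure({0}) = {0,1,2,4}
'a' @ 1: {5,6}
'a' @ 2: {7}  (accept∈set)
'b' @ 3: {}  — dead — no transitions
rest 'babbbbaa' ignored (set empty)
end set {} — state 7 not in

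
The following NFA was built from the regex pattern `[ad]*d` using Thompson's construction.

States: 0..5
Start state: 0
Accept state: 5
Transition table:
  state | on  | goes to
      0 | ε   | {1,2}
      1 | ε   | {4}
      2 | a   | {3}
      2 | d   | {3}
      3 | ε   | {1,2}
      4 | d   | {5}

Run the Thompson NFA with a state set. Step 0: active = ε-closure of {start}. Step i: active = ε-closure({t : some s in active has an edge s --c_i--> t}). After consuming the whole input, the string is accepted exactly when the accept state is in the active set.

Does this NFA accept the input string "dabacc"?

Answer: REJECT

Steps:
start: ε-closure({0}) = {0,1,2,4}
'd' @ 1: {1,2,3,4,5}  (accept∈set)
'a' @ 2: {1,2,3,4}
'b' @ 3: {}  — state set empty
rest 'acc' ignored (set empty)
after full input: {}  (accept=5 not in)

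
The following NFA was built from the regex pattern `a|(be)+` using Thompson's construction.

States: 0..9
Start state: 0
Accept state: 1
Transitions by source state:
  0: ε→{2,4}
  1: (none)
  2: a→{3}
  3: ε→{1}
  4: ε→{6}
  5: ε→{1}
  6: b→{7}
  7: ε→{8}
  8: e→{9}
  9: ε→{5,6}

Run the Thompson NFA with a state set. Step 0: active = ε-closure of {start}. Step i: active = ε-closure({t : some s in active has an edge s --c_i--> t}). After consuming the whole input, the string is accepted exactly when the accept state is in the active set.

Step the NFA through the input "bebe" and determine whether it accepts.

Answer: ACCEPT

Trace:
start: ε-closure({0}) = {0,2,4,6}
'b' @ 1: {7,8}
'e' @ 2: {1,5,6,9}  ✓accept
'b' @ 3: {7,8}
'e' @ 4: {1,5,6,9}  ✓accept
end set {1,5,6,9} — state 1 in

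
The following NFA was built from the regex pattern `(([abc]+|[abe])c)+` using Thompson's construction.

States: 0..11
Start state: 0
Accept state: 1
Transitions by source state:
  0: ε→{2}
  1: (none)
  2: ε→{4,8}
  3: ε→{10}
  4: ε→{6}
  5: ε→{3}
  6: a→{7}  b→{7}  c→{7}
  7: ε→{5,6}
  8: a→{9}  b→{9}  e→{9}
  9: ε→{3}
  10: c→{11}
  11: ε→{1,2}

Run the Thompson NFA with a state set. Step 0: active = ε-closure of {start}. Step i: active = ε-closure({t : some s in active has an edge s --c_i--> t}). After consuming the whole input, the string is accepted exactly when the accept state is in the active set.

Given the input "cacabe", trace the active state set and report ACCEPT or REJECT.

initial (ε-close {0}): {0,2,4,6,8}
'c' @ 1: {3,5,6,7,10}
'a' @ 2: {3,5,6,7,10}
'c' @ 3: {1,2,3,4,5,6,7,8,10,11}  [accepting]
'a' @ 4: {3,5,6,7,9,10}
'b' @ 5: {3,5,6,7,10}
'e' @ 6: {}  — state set empty
end set {} — state 1 not in

Answer: REJECT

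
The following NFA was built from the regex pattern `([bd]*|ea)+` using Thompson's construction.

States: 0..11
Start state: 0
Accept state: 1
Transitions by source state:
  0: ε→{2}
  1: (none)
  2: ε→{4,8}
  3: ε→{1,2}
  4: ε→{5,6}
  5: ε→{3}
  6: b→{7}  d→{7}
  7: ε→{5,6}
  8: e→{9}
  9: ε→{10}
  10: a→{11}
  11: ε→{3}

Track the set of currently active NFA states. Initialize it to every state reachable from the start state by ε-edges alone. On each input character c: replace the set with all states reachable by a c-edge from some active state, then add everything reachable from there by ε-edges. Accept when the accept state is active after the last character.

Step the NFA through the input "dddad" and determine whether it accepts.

initial (ε-close {0}): {0,1,2,3,4,5,6,8}
'd' @ 1: {1,2,3,4,5,6,7,8}  ✓accept
'd' @ 2: {1,2,3,4,5,6,7,8}  ✓accept
'd' @ 3: {1,2,3,4,5,6,7,8}  ✓accept
'a' @ 4: {}  — state set empty
rest 'd' ignored (set empty)
after full input: {}  (accept=1 not in)

Answer: REJECT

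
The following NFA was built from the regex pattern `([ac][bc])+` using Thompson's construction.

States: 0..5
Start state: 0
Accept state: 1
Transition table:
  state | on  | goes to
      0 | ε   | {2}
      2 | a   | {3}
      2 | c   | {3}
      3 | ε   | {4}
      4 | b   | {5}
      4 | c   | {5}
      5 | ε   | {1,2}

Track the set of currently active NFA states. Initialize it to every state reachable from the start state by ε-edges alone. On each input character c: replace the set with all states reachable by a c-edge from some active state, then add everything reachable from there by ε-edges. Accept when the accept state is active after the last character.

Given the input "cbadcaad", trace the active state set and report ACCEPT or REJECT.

start: ε-closure({0}) = {0,2}
'c' @ 1: {3,4}
'b' @ 2: {1,2,5}  ✓accept
'a' @ 3: {3,4}
'd' @ 4: {}  — no active states
rest 'caad' ignored (set empty)
final: {}; accept 1 not in set

Answer: REJECT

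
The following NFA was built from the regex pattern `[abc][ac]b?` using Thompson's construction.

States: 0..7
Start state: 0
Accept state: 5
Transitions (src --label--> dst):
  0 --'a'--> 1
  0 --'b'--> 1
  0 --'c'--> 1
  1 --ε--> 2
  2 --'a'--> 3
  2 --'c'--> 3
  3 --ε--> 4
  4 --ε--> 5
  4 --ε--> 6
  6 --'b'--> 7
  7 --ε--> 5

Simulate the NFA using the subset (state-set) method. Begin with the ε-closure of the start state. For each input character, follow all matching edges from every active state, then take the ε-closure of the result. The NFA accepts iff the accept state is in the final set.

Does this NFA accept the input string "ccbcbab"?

Answer: REJECT

Derivation:
start: ε-closure({0}) = {0}
'c' @ 1: {1,2}
'c' @ 2: {3,4,5,6}  ✓accept
'b' @ 3: {5,7}  ✓accept
'c' @ 4: {}  — state set empty
rest 'bab' ignored (set empty)
end set {} — state 5 not in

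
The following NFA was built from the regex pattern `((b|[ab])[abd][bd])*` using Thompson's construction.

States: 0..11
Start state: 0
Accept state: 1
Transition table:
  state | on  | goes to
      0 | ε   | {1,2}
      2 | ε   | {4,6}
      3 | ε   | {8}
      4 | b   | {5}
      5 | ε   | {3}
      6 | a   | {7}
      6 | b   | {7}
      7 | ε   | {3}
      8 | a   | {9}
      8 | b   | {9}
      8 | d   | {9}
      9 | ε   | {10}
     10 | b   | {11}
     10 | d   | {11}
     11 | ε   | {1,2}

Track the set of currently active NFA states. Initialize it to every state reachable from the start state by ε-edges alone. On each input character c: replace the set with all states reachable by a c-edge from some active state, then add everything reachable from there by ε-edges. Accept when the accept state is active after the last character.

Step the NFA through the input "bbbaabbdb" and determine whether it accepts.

Answer: ACCEPT

Derivation:
S₀ = ε-closure({0}) = {0,1,2,4,6}
'b' @ 1: {3,5,7,8}
'b' @ 2: {9,10}
'b' @ 3: {1,2,4,6,11}  [accepting]
'a' @ 4: {3,7,8}
'a' @ 5: {9,10}
'b' @ 6: {1,2,4,6,11}  [accepting]
'b' @ 7: {3,5,7,8}
'd' @ 8: {9,10}
'b' @ 9: {1,2,4,6,11}  [accepting]
end set {1,2,4,6,11} — state 1 in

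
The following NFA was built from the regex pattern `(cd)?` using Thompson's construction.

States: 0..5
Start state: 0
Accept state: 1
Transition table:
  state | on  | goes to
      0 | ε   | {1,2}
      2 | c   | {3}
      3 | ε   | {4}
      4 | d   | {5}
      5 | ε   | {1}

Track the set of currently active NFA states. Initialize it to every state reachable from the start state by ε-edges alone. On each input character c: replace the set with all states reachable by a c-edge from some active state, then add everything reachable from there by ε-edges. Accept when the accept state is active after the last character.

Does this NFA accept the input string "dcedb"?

Answer: REJECT

Trace:
initial (ε-close {0}): {0,1,2}
'd' @ 1: {}  — dead — no transitions
rest 'cedb' ignored (set empty)
final: {}; accept 1 not in set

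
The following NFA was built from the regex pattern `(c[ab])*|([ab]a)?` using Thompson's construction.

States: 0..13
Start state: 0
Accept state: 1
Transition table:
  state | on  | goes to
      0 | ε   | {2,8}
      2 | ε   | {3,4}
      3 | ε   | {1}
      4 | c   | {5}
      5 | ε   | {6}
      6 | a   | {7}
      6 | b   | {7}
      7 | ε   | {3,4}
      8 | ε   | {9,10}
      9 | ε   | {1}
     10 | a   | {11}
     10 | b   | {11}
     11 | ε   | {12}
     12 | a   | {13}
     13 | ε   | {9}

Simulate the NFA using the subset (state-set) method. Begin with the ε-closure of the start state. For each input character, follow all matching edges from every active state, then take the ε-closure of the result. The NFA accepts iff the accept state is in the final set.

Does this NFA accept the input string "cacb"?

Answer: ACCEPT

Derivation:
S₀ = ε-closure({0}) = {0,1,2,3,4,8,9,10}
'c' @ 1: {5,6}
'a' @ 2: {1,3,4,7}  [accepting]
'c' @ 3: {5,6}
'b' @ 4: {1,3,4,7}  [accepting]
after full input: {1,3,4,7}  (accept=1 in)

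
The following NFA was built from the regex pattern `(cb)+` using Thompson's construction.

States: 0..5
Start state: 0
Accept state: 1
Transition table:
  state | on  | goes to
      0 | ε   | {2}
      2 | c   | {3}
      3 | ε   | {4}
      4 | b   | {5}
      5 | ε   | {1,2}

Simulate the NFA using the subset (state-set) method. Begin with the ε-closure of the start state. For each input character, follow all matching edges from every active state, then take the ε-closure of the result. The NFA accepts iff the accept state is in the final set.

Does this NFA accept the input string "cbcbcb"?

Answer: ACCEPT

Trace:
initial (ε-close {0}): {0,2}
'c' @ 1: {3,4}
'b' @ 2: {1,2,5}  [accepting]
'c' @ 3: {3,4}
'b' @ 4: {1,2,5}  [accepting]
'c' @ 5: {3,4}
'b' @ 6: {1,2,5}  [accepting]
after full input: {1,2,5}  (accept=1 in)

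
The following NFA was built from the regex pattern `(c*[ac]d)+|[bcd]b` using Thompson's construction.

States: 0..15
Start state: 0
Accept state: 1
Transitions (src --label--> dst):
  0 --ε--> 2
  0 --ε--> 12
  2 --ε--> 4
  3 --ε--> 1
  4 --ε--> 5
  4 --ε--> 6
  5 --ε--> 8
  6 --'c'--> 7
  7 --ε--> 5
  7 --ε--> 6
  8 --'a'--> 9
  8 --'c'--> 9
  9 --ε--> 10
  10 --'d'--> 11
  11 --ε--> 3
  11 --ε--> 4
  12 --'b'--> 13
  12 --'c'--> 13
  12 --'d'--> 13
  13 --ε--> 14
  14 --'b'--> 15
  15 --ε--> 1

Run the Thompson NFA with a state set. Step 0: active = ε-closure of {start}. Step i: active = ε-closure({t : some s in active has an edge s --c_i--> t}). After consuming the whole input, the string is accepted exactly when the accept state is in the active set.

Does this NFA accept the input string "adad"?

Answer: ACCEPT

Trace:
start: ε-closure({0}) = {0,2,4,5,6,8,12}
'a' @ 1: {9,10}
'd' @ 2: {1,3,4,5,6,8,11}  (accept∈set)
'a' @ 3: {9,10}
'd' @ 4: {1,3,4,5,6,8,11}  (accept∈set)
after full input: {1,3,4,5,6,8,11}  (accept=1 in)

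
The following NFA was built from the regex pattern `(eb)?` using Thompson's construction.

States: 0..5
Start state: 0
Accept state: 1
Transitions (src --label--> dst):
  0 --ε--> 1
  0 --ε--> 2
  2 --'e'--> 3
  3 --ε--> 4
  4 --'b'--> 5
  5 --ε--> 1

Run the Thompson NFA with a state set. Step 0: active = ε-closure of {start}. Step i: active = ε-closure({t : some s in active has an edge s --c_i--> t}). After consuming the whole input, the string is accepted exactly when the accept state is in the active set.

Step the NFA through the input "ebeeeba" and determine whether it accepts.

initial (ε-close {0}): {0,1,2}
'e' @ 1: {3,4}
'b' @ 2: {1,5}  (accept∈set)
'e' @ 3: {}  — state set empty
rest 'eeba' ignored (set empty)
final: {}; accept 1 not in set

Answer: REJECT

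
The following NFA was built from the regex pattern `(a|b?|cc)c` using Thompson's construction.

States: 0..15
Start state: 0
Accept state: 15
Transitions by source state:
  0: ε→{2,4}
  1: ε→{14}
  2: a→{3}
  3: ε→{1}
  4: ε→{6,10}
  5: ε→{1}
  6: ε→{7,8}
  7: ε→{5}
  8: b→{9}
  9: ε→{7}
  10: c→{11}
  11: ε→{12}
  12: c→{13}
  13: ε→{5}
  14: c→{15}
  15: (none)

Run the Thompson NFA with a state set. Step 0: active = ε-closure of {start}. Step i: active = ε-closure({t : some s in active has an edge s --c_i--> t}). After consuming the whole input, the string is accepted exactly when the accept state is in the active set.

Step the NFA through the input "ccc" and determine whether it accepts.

Answer: ACCEPT

Steps:
initial (ε-close {0}): {0,1,2,4,5,6,7,8,10,14}
'c' @ 1: {11,12,15}  ✓accept
'c' @ 2: {1,5,13,14}
'c' @ 3: {15}  ✓accept
after full input: {15}  (accept=15 in)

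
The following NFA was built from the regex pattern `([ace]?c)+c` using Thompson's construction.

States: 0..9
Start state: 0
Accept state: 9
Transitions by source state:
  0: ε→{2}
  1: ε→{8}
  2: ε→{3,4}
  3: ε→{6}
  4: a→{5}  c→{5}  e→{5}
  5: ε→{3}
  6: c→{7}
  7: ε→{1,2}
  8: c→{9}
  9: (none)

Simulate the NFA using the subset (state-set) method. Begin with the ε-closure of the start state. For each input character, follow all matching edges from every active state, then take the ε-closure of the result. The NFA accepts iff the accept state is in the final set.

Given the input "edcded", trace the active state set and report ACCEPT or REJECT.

Answer: REJECT

Steps:
start: ε-closure({0}) = {0,2,3,4,6}
'e' @ 1: {3,5,6}
'd' @ 2: {}  — state set empty
rest 'cded' ignored (set empty)
after full input: {}  (accept=9 not in)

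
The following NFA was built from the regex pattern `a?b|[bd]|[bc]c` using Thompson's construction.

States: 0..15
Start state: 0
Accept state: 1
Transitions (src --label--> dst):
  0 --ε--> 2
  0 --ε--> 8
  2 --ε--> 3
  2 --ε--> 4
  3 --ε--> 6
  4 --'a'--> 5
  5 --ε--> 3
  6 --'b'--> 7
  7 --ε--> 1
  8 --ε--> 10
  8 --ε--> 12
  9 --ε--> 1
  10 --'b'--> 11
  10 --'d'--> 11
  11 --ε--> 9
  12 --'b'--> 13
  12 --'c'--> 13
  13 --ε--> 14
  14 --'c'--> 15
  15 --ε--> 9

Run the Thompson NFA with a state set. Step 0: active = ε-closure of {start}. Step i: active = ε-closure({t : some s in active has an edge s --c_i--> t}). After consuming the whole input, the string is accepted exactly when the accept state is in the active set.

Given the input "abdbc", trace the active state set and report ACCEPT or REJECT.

S₀ = ε-closure({0}) = {0,2,3,4,6,8,10,12}
'a' @ 1: {3,5,6}
'b' @ 2: {1,7}  (accept∈set)
'd' @ 3: {}  — dead — no transitions
rest 'bc' ignored (set empty)
final: {}; accept 1 not in set

Answer: REJECT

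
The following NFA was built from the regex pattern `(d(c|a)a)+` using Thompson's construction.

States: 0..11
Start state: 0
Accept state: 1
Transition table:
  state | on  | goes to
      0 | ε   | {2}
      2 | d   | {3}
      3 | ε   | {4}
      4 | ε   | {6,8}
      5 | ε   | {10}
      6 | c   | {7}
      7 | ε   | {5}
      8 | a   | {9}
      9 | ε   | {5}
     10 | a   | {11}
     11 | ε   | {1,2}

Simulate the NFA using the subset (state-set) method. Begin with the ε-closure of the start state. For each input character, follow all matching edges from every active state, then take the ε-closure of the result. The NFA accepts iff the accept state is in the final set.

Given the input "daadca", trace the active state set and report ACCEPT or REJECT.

S₀ = ε-closure({0}) = {0,2}
'd' @ 1: {3,4,6,8}
'a' @ 2: {5,9,10}
'a' @ 3: {1,2,11}  (accept∈set)
'd' @ 4: {3,4,6,8}
'c' @ 5: {5,7,10}
'a' @ 6: {1,2,11}  (accept∈set)
end set {1,2,11} — state 1 in

Answer: ACCEPT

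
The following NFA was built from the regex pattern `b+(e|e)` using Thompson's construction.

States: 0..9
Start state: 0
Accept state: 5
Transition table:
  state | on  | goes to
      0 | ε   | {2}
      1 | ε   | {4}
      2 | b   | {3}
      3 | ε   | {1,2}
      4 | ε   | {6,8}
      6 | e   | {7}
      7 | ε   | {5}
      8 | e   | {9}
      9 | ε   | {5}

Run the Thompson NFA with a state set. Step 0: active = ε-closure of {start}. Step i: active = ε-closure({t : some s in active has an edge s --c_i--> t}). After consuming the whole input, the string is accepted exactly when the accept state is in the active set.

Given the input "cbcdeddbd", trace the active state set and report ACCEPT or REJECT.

initial (ε-close {0}): {0,2}
'c' @ 1: {}  — state set empty
rest 'bcdeddbd' ignored (set empty)
final: {}; accept 5 not in set

Answer: REJECT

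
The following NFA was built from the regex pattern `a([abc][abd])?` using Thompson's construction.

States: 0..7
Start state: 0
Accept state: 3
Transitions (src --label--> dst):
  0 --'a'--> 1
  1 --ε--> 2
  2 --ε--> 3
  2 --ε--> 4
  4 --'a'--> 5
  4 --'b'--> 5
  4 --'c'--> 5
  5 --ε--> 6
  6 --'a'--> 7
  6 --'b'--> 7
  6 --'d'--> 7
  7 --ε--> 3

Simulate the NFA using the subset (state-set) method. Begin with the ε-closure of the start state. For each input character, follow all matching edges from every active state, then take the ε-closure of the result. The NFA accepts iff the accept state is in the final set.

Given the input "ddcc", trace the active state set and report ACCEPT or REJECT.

S₀ = ε-closure({0}) = {0}
'd' @ 1: {}  — dead — no transitions
rest 'dcc' ignored (set empty)
end set {} — state 3 not in

Answer: REJECT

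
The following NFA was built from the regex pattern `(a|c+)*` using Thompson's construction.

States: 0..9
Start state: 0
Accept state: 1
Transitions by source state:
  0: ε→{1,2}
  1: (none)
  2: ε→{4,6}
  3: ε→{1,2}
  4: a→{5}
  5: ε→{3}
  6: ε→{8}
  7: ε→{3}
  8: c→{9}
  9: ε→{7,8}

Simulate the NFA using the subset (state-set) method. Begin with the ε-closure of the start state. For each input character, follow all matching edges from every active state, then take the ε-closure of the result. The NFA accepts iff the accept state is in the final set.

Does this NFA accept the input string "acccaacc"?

start: ε-closure({0}) = {0,1,2,4,6,8}
'a' @ 1: {1,2,3,4,5,6,8}  [accepting]
'c' @ 2: {1,2,3,4,6,7,8,9}  [accepting]
'c' @ 3: {1,2,3,4,6,7,8,9}  [accepting]
'c' @ 4: {1,2,3,4,6,7,8,9}  [accepting]
'a' @ 5: {1,2,3,4,5,6,8}  [accepting]
'a' @ 6: {1,2,3,4,5,6,8}  [accepting]
'c' @ 7: {1,2,3,4,6,7,8,9}  [accepting]
'c' @ 8: {1,2,3,4,6,7,8,9}  [accepting]
final: {1,2,3,4,6,7,8,9}; accept 1 in set

Answer: ACCEPT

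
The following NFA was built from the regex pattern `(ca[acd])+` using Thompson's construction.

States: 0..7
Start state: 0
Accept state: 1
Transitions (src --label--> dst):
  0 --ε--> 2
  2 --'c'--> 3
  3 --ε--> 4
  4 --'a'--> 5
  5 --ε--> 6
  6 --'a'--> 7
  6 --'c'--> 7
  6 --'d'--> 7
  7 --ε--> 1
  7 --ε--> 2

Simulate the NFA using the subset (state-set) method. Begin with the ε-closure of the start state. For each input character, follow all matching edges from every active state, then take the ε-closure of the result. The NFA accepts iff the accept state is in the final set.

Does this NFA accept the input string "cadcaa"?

S₀ = ε-closure({0}) = {0,2}
'c' @ 1: {3,4}
'a' @ 2: {5,6}
'd' @ 3: {1,2,7}  ✓accept
'c' @ 4: {3,4}
'a' @ 5: {5,6}
'a' @ 6: {1,2,7}  ✓accept
after full input: {1,2,7}  (accept=1 in)

Answer: ACCEPT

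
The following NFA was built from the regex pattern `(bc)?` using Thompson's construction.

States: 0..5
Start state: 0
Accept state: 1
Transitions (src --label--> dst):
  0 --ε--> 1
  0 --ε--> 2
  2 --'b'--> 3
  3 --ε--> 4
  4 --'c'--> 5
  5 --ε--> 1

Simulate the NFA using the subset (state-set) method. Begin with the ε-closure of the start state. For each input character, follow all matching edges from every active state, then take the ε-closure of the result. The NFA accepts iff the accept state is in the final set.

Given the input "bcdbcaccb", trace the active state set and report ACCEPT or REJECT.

Answer: REJECT

Trace:
start: ε-closure({0}) = {0,1,2}
'b' @ 1: {3,4}
'c' @ 2: {1,5}  [accepting]
'd' @ 3: {}  — dead — no transitions
rest 'bcaccb' ignored (set empty)
after full input: {}  (accept=1 not in)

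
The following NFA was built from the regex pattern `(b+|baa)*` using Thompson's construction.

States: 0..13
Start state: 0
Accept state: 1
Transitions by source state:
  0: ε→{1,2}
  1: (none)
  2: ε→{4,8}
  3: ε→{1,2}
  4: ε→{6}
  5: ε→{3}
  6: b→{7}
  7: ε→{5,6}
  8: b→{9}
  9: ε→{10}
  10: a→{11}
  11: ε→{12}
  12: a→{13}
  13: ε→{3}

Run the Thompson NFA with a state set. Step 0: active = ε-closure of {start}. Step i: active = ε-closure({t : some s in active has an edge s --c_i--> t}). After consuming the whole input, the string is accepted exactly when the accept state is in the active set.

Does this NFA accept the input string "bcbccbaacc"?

Answer: REJECT

Steps:
start: ε-closure({0}) = {0,1,2,4,6,8}
'b' @ 1: {1,2,3,4,5,6,7,8,9,10}  ✓accept
'c' @ 2: {}  — state set empty
rest 'bccbaacc' ignored (set empty)
final: {}; accept 1 not in set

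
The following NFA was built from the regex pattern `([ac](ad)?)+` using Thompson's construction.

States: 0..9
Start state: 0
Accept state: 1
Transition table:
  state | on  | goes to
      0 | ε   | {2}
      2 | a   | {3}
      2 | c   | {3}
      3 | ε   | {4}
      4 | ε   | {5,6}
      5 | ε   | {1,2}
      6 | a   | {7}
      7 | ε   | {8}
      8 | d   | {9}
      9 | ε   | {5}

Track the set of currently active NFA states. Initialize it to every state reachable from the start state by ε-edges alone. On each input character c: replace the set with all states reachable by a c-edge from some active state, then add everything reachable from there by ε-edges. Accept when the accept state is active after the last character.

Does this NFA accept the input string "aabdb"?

initial (ε-close {0}): {0,2}
'a' @ 1: {1,2,3,4,5,6}  ✓accept
'a' @ 2: {1,2,3,4,5,6,7,8}  ✓accept
'b' @ 3: {}  — dead — no transitions
rest 'db' ignored (set empty)
end set {} — state 1 not in

Answer: REJECT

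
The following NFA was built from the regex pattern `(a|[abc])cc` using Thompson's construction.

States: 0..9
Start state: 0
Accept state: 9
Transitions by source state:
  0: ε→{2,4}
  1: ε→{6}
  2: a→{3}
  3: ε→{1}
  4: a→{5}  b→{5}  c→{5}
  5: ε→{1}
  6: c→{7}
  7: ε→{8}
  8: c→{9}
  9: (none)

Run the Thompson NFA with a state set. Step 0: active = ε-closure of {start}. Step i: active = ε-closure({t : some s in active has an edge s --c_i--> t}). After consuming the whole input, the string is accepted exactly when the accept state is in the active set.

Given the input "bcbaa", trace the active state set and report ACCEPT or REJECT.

initial (ε-close {0}): {0,2,4}
'b' @ 1: {1,5,6}
'c' @ 2: {7,8}
'b' @ 3: {}  — state set empty
rest 'aa' ignored (set empty)
after full input: {}  (accept=9 not in)

Answer: REJECT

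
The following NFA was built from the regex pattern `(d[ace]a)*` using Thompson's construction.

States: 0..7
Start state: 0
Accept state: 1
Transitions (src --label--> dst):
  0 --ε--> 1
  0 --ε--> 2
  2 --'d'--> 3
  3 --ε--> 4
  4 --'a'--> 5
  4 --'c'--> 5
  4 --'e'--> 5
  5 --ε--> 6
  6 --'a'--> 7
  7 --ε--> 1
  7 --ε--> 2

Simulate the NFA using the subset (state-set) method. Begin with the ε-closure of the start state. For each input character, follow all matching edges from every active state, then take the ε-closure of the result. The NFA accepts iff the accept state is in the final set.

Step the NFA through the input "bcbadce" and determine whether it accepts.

start: ε-closure({0}) = {0,1,2}
'b' @ 1: {}  — no active states
rest 'cbadce' ignored (set empty)
end set {} — state 1 not in

Answer: REJECT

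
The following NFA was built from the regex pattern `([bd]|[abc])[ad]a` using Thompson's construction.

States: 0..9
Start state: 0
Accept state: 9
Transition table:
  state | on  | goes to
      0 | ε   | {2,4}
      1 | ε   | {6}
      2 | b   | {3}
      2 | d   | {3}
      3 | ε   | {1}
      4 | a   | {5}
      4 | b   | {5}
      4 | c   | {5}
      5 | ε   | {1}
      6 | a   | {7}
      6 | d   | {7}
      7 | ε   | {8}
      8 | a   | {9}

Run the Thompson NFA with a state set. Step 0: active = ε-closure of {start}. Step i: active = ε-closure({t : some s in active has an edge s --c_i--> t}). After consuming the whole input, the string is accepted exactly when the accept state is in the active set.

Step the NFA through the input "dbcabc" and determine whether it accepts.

Answer: REJECT

Derivation:
initial (ε-close {0}): {0,2,4}
'd' @ 1: {1,3,6}
'b' @ 2: {}  — no active states
rest 'cabc' ignored (set empty)
after full input: {}  (accept=9 not in)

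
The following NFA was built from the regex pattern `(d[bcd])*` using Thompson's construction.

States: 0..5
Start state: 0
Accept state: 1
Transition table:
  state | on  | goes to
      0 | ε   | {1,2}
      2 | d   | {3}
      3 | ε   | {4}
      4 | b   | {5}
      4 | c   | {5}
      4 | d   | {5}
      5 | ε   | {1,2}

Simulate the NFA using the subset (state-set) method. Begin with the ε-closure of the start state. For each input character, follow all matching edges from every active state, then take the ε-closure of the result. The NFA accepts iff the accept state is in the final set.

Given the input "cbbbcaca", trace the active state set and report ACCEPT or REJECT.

Answer: REJECT

Steps:
initial (ε-close {0}): {0,1,2}
'c' @ 1: {}  — state set empty
rest 'bbbcaca' ignored (set empty)
after full input: {}  (accept=1 not in)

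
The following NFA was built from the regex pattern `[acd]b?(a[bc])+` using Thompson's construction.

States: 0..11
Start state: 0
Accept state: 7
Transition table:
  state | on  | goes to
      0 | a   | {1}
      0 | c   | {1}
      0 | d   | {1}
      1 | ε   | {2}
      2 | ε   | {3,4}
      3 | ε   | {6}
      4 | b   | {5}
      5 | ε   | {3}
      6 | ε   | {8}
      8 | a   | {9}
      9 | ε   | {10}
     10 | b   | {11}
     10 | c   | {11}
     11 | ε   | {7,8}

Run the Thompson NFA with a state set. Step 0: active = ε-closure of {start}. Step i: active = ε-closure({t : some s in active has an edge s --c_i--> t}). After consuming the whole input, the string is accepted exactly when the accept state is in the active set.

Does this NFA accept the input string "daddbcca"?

Answer: REJECT

Derivation:
S₀ = ε-closure({0}) = {0}
'd' @ 1: {1,2,3,4,6,8}
'a' @ 2: {9,10}
'd' @ 3: {}  — state set empty
rest 'dbcca' ignored (set empty)
final: {}; accept 7 not in set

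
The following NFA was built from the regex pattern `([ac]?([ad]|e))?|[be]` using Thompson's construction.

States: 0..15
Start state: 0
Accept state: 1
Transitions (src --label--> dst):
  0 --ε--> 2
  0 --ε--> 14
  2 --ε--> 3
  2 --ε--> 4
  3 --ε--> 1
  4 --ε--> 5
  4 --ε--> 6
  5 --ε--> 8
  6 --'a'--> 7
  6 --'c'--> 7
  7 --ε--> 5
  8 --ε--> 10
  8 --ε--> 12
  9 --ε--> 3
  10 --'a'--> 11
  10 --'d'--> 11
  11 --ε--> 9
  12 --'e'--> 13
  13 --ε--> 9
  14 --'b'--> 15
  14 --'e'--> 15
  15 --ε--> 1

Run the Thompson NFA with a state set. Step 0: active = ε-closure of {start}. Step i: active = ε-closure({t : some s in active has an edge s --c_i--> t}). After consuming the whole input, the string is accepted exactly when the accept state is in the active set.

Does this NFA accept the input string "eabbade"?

initial (ε-close {0}): {0,1,2,3,4,5,6,8,10,12,14}
'e' @ 1: {1,3,9,13,15}  (accept∈set)
'a' @ 2: {}  — no active states
rest 'bbade' ignored (set empty)
end set {} — state 1 not in

Answer: REJECT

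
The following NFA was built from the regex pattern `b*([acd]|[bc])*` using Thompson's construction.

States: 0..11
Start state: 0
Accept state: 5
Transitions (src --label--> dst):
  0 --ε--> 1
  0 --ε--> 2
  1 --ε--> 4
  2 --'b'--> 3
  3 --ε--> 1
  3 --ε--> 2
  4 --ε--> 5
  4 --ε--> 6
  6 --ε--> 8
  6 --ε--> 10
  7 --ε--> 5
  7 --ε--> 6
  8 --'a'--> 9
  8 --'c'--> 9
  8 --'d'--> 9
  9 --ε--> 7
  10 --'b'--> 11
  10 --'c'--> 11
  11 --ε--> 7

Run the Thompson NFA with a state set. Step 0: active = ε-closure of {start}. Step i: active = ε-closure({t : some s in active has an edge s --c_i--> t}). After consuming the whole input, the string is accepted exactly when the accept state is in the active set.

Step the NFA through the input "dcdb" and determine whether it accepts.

Answer: ACCEPT

Steps:
start: ε-closure({0}) = {0,1,2,4,5,6,8,10}
'd' @ 1: {5,6,7,8,9,10}  ✓accept
'c' @ 2: {5,6,7,8,9,10,11}  ✓accept
'd' @ 3: {5,6,7,8,9,10}  ✓accept
'b' @ 4: {5,6,7,8,10,11}  ✓accept
end set {5,6,7,8,10,11} — state 5 in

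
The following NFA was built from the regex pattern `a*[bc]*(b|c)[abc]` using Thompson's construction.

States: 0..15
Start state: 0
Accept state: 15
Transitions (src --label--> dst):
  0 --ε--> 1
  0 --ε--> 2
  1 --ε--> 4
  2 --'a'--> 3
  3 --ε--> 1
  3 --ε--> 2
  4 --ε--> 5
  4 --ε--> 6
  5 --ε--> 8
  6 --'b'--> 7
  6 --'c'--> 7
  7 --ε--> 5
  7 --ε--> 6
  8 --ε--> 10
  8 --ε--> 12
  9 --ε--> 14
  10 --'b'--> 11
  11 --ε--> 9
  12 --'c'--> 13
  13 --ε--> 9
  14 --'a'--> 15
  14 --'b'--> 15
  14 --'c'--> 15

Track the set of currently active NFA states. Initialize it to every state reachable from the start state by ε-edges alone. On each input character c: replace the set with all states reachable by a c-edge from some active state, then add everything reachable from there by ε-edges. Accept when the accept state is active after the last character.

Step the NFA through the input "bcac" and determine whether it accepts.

Answer: REJECT

Steps:
initial (ε-close {0}): {0,1,2,4,5,6,8,10,12}
'b' @ 1: {5,6,7,8,9,10,11,12,14}
'c' @ 2: {5,6,7,8,9,10,12,13,14,15}  [accepting]
'a' @ 3: {15}  [accepting]
'c' @ 4: {}  — dead — no transitions
final: {}; accept 15 not in set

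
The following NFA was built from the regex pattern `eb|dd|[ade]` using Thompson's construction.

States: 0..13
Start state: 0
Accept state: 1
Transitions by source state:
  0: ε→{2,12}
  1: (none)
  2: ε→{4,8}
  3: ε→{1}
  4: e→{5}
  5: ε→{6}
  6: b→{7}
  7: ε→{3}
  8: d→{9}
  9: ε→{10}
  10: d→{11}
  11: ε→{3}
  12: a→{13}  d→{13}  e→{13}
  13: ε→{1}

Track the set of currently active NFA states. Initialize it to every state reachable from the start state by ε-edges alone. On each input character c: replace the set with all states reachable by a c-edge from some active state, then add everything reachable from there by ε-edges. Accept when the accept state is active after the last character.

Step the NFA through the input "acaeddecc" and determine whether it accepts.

initial (ε-close {0}): {0,2,4,8,12}
'a' @ 1: {1,13}  (accept∈set)
'c' @ 2: {}  — dead — no transitions
rest 'aeddecc' ignored (set empty)
end set {} — state 1 not in

Answer: REJECT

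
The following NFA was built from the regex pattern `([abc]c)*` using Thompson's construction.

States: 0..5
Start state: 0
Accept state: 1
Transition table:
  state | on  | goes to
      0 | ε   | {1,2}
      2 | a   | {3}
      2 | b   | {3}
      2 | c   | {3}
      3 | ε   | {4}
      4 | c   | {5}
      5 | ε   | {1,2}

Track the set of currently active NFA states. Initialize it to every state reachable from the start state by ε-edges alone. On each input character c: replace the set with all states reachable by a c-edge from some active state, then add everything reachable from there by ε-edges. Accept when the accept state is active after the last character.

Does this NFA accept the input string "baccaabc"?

Answer: REJECT

Trace:
start: ε-closure({0}) = {0,1,2}
'b' @ 1: {3,4}
'a' @ 2: {}  — no active states
rest 'ccaabc' ignored (set empty)
after full input: {}  (accept=1 not in)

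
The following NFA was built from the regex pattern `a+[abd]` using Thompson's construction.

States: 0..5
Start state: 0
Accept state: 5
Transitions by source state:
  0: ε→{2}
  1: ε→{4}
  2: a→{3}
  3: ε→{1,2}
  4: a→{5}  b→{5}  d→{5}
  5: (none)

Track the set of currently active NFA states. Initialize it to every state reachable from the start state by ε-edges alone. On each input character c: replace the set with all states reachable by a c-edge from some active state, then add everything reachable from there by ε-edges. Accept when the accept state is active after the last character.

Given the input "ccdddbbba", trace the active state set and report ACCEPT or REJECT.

initial (ε-close {0}): {0,2}
'c' @ 1: {}  — no active states
rest 'cdddbbba' ignored (set empty)
final: {}; accept 5 not in set

Answer: REJECT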